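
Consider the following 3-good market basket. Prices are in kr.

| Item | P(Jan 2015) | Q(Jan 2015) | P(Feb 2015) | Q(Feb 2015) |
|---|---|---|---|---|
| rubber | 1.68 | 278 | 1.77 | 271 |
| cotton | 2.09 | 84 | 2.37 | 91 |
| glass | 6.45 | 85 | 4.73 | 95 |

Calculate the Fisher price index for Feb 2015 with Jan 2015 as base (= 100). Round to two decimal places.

Laspeyres component (base-period weights):
ΣP(Feb 2015)Q(Jan 2015) = 1.77×278 + 2.37×84 + 4.73×85 = 492.06 + 199.08 + 402.05 = 1093.19
ΣP(Jan 2015)Q(Jan 2015) = 1.68×278 + 2.09×84 + 6.45×85 = 467.04 + 175.56 + 548.25 = 1190.85
L = 1093.19 / 1190.85 × 100 = 91.7991
Paasche component (current-period weights):
ΣP(Feb 2015)Q(Feb 2015) = 1.77×271 + 2.37×91 + 4.73×95 = 479.67 + 215.67 + 449.35 = 1144.69
ΣP(Jan 2015)Q(Feb 2015) = 1.68×271 + 2.09×91 + 6.45×95 = 455.28 + 190.19 + 612.75 = 1258.22
P = 1144.69 / 1258.22 × 100 = 90.9769
Fisher = √(L × P) = √(91.7991 × 90.9769) = 91.3871

91.39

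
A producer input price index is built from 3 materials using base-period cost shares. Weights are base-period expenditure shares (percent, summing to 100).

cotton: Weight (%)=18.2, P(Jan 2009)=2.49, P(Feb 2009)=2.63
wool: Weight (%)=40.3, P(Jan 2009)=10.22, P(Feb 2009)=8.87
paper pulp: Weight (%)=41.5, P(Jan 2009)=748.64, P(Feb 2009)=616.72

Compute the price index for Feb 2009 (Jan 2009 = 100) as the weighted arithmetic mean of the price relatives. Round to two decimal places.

cotton: 18.2 × (2.63/2.49) = 18.2 × 1.056225 = 19.2233
wool: 40.3 × (8.87/10.22) = 40.3 × 0.867906 = 34.9766
paper pulp: 41.5 × (616.72/748.64) = 41.5 × 0.823787 = 34.1872
Index = Σ wᵢ·(p₁ᵢ/p₀ᵢ) = 19.2233 + 34.9766 + 34.1872 = 88.3871

88.39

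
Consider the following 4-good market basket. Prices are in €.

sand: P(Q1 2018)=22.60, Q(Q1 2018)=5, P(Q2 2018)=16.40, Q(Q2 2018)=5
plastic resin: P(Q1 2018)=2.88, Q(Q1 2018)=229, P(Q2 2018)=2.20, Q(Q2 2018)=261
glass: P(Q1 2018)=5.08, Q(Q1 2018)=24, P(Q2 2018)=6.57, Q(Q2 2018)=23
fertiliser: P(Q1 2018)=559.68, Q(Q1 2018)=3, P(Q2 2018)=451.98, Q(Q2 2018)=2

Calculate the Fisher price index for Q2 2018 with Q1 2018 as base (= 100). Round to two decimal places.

81.52

Laspeyres component (base-period weights):
ΣP(Q2 2018)Q(Q1 2018) = 16.40×5 + 2.20×229 + 6.57×24 + 451.98×3 = 82 + 503.8 + 157.68 + 1355.94 = 2099.42
ΣP(Q1 2018)Q(Q1 2018) = 22.60×5 + 2.88×229 + 5.08×24 + 559.68×3 = 113 + 659.52 + 121.92 + 1679.04 = 2573.48
L = 2099.42 / 2573.48 × 100 = 81.5790
Paasche component (current-period weights):
ΣP(Q2 2018)Q(Q2 2018) = 16.40×5 + 2.20×261 + 6.57×23 + 451.98×2 = 82 + 574.2 + 151.11 + 903.96 = 1711.27
ΣP(Q1 2018)Q(Q2 2018) = 22.60×5 + 2.88×261 + 5.08×23 + 559.68×2 = 113 + 751.68 + 116.84 + 1119.36 = 2100.88
P = 1711.27 / 2100.88 × 100 = 81.4549
Fisher = √(L × P) = √(81.5790 × 81.4549) = 81.5169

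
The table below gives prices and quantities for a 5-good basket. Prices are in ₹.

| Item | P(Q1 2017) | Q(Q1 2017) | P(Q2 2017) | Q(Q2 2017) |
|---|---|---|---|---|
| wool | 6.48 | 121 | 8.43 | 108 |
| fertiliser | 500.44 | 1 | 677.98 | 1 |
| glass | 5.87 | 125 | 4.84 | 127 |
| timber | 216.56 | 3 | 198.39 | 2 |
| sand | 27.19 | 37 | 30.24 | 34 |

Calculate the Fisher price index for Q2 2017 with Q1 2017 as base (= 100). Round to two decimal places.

Laspeyres component (base-period weights):
ΣP(Q2 2017)Q(Q1 2017) = 8.43×121 + 677.98×1 + 4.84×125 + 198.39×3 + 30.24×37 = 1020.03 + 677.98 + 605 + 595.17 + 1118.88 = 4017.06
ΣP(Q1 2017)Q(Q1 2017) = 6.48×121 + 500.44×1 + 5.87×125 + 216.56×3 + 27.19×37 = 784.08 + 500.44 + 733.75 + 649.68 + 1006.03 = 3673.98
L = 4017.06 / 3673.98 × 100 = 109.3381
Paasche component (current-period weights):
ΣP(Q2 2017)Q(Q2 2017) = 8.43×108 + 677.98×1 + 4.84×127 + 198.39×2 + 30.24×34 = 910.44 + 677.98 + 614.68 + 396.78 + 1028.16 = 3628.04
ΣP(Q1 2017)Q(Q2 2017) = 6.48×108 + 500.44×1 + 5.87×127 + 216.56×2 + 27.19×34 = 699.84 + 500.44 + 745.49 + 433.12 + 924.46 = 3303.35
P = 3628.04 / 3303.35 × 100 = 109.8291
Fisher = √(L × P) = √(109.3381 × 109.8291) = 109.5833

109.58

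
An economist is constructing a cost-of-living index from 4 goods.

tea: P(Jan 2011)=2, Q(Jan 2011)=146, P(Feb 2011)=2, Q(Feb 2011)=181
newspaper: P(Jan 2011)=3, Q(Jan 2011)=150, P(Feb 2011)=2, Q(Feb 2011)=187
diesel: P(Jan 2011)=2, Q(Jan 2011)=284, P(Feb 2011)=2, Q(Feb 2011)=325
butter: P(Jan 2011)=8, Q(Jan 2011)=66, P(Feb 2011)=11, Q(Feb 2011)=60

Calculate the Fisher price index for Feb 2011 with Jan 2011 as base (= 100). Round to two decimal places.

101.12

Laspeyres component (base-period weights):
ΣP(Feb 2011)Q(Jan 2011) = 2×146 + 2×150 + 2×284 + 11×66 = 292 + 300 + 568 + 726 = 1886
ΣP(Jan 2011)Q(Jan 2011) = 2×146 + 3×150 + 2×284 + 8×66 = 292 + 450 + 568 + 528 = 1838
L = 1886 / 1838 × 100 = 102.6115
Paasche component (current-period weights):
ΣP(Feb 2011)Q(Feb 2011) = 2×181 + 2×187 + 2×325 + 11×60 = 362 + 374 + 650 + 660 = 2046
ΣP(Jan 2011)Q(Feb 2011) = 2×181 + 3×187 + 2×325 + 8×60 = 362 + 561 + 650 + 480 = 2053
P = 2046 / 2053 × 100 = 99.6590
Fisher = √(L × P) = √(102.6115 × 99.6590) = 101.1245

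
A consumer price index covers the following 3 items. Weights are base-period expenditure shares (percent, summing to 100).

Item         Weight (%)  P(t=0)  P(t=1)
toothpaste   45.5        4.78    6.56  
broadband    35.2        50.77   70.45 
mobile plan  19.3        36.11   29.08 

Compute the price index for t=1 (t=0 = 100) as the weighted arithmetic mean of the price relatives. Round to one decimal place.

toothpaste: 45.5 × (6.56/4.78) = 45.5 × 1.372385 = 62.4435
broadband: 35.2 × (70.45/50.77) = 35.2 × 1.387630 = 48.8446
mobile plan: 19.3 × (29.08/36.11) = 19.3 × 0.805317 = 15.5426
Index = Σ wᵢ·(p₁ᵢ/p₀ᵢ) = 62.4435 + 48.8446 + 15.5426 = 126.8307

126.8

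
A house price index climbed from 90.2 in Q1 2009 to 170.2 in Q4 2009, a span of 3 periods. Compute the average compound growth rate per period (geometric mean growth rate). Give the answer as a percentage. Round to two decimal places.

Growth factor = (170.2/90.2)^(1/3) = (1.886918)^(1/3) = 1.235713
Growth rate = 1.235713 − 1 = 0.235713 = 23.5713%

23.57%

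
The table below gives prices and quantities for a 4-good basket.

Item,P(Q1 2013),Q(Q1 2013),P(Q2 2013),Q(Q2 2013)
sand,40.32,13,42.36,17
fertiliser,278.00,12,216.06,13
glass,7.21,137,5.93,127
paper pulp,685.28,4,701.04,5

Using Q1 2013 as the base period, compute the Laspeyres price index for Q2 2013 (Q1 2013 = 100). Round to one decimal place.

89.1

Laspeyres price index uses base-period quantities as weights.
ΣP(Q2 2013)·Q(Q1 2013) = 42.36×13 + 216.06×12 + 5.93×137 + 701.04×4 = 550.68 + 2592.72 + 812.41 + 2804.16 = 6759.97
ΣP(Q1 2013)·Q(Q1 2013) = 40.32×13 + 278.00×12 + 7.21×137 + 685.28×4 = 524.16 + 3336 + 987.77 + 2741.12 = 7589.05
Index = 6759.97 / 7589.05 × 100 = 89.0753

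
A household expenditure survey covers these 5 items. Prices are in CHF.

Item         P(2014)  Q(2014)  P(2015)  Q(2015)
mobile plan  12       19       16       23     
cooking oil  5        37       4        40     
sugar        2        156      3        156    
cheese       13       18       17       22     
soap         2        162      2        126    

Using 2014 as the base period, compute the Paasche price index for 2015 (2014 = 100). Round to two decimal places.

Paasche price index uses current-period quantities as weights.
ΣP(2015)·Q(2015) = 16×23 + 4×40 + 3×156 + 17×22 + 2×126 = 368 + 160 + 468 + 374 + 252 = 1622
ΣP(2014)·Q(2015) = 12×23 + 5×40 + 2×156 + 13×22 + 2×126 = 276 + 200 + 312 + 286 + 252 = 1326
Index = 1622 / 1326 × 100 = 122.3228

122.32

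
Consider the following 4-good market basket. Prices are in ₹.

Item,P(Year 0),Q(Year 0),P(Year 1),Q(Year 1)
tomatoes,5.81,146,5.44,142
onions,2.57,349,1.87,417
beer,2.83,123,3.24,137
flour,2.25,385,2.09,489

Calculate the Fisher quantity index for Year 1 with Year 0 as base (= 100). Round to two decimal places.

Laspeyres component (base-period weights):
ΣP(Year 0)Q(Year 1) = 5.81×142 + 2.57×417 + 2.83×137 + 2.25×489 = 825.02 + 1071.69 + 387.71 + 1100.25 = 3384.67
ΣP(Year 0)Q(Year 0) = 5.81×146 + 2.57×349 + 2.83×123 + 2.25×385 = 848.26 + 896.93 + 348.09 + 866.25 = 2959.53
L = 3384.67 / 2959.53 × 100 = 114.3651
Paasche component (current-period weights):
ΣP(Year 1)Q(Year 1) = 5.44×142 + 1.87×417 + 3.24×137 + 2.09×489 = 772.48 + 779.79 + 443.88 + 1022.01 = 3018.16
ΣP(Year 1)Q(Year 0) = 5.44×146 + 1.87×349 + 3.24×123 + 2.09×385 = 794.24 + 652.63 + 398.52 + 804.65 = 2650.04
P = 3018.16 / 2650.04 × 100 = 113.8911
Fisher = √(L × P) = √(114.3651 × 113.8911) = 114.1279

114.13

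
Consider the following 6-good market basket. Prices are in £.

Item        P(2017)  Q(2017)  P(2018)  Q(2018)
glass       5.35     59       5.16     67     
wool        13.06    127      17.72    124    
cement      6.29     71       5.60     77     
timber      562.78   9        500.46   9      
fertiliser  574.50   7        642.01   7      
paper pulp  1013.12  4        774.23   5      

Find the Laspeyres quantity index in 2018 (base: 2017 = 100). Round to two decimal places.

Laspeyres quantity index uses base-period prices as weights.
ΣP(2017)·Q(2018) = 5.35×67 + 13.06×124 + 6.29×77 + 562.78×9 + 574.50×7 + 1013.12×5 = 358.45 + 1619.44 + 484.33 + 5065.02 + 4021.5 + 5065.6 = 16614.34
ΣP(2017)·Q(2017) = 5.35×59 + 13.06×127 + 6.29×71 + 562.78×9 + 574.50×7 + 1013.12×4 = 315.65 + 1658.62 + 446.59 + 5065.02 + 4021.5 + 4052.48 = 15559.86
Index = 16614.34 / 15559.86 × 100 = 106.7769

106.78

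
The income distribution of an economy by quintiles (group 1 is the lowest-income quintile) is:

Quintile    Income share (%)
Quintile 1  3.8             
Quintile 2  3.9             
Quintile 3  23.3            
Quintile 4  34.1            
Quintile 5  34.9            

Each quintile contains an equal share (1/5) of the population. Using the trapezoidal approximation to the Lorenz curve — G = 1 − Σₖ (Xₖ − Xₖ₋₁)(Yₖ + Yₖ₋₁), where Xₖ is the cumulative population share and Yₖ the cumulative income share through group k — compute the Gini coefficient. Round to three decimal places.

0.370

Cumulative income shares Yₖ: 0.0380, 0.0770, 0.3100, 0.6510, 1.0000
Σ (Xₖ−Xₖ₋₁)(Yₖ+Yₖ₋₁) = (1/5)(0.0380+0.0000) + (1/5)(0.0770+0.0380) + (1/5)(0.3100+0.0770) + (1/5)(0.6510+0.3100) + (1/5)(1.0000+0.6510)
  = 0.0076 + 0.0230 + 0.0774 + 0.1922 + 0.3302 = 0.6304
G = 1 − 0.6304 = 0.3696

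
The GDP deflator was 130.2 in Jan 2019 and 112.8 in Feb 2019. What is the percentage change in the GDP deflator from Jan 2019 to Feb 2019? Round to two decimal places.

Change = (112.8 − 130.2) / 130.2 × 100
       = -17.4 / 130.2 × 100 = -13.3641%

-13.36%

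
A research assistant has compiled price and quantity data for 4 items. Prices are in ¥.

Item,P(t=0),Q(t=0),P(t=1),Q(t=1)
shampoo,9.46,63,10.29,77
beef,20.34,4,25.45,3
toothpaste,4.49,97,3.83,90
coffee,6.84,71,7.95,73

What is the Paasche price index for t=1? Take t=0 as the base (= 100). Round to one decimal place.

Paasche price index uses current-period quantities as weights.
ΣP(t=1)·Q(t=1) = 10.29×77 + 25.45×3 + 3.83×90 + 7.95×73 = 792.33 + 76.35 + 344.7 + 580.35 = 1793.73
ΣP(t=0)·Q(t=1) = 9.46×77 + 20.34×3 + 4.49×90 + 6.84×73 = 728.42 + 61.02 + 404.1 + 499.32 = 1692.86
Index = 1793.73 / 1692.86 × 100 = 105.9586

106.0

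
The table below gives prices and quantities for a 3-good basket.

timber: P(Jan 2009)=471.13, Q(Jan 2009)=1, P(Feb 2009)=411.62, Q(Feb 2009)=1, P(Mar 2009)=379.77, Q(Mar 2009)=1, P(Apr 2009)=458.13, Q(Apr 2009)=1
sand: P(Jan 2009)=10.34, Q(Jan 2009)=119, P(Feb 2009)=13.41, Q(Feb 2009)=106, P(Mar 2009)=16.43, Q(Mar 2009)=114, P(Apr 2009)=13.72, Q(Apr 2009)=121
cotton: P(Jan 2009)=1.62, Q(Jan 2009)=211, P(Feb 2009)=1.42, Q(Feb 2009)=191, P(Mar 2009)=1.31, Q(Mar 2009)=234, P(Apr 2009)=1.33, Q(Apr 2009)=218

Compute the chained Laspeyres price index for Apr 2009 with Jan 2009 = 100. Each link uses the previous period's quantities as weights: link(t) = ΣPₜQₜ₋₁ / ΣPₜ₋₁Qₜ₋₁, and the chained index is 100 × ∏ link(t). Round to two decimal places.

Link Jan 2009→Feb 2009:
ΣP(Feb 2009)Q(Jan 2009) = 411.62×1 + 13.41×119 + 1.42×211 = 411.62 + 1595.79 + 299.62 = 2307.03
ΣP(Jan 2009)Q(Jan 2009) = 471.13×1 + 10.34×119 + 1.62×211 = 471.13 + 1230.46 + 341.82 = 2043.41
link = 2307.03/2043.41 = 1.129010
Link Feb 2009→Mar 2009:
ΣP(Mar 2009)Q(Feb 2009) = 379.77×1 + 16.43×106 + 1.31×191 = 379.77 + 1741.58 + 250.21 = 2371.56
ΣP(Feb 2009)Q(Feb 2009) = 411.62×1 + 13.41×106 + 1.42×191 = 411.62 + 1421.46 + 271.22 = 2104.3
link = 2371.56/2104.3 = 1.127007
Link Mar 2009→Apr 2009:
ΣP(Apr 2009)Q(Mar 2009) = 458.13×1 + 13.72×114 + 1.33×234 = 458.13 + 1564.08 + 311.22 = 2333.43
ΣP(Mar 2009)Q(Mar 2009) = 379.77×1 + 16.43×114 + 1.31×234 = 379.77 + 1873.02 + 306.54 = 2559.33
link = 2333.43/2559.33 = 0.911735
Chained index = 100 × 1.129010 × 1.127007 × 0.911735 = 116.0093

116.01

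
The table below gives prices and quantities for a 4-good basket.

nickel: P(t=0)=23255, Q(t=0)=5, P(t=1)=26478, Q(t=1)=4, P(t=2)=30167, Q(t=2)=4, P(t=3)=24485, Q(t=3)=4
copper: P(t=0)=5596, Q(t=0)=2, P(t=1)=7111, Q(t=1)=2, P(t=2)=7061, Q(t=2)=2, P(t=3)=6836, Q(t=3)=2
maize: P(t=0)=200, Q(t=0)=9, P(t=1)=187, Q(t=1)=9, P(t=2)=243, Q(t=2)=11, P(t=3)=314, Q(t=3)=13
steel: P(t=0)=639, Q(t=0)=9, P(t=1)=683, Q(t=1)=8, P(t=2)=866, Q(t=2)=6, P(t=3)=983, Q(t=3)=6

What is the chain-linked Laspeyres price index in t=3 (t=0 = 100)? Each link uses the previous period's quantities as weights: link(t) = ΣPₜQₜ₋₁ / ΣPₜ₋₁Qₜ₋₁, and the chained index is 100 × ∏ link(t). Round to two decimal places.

Link t=0→t=1:
ΣP(t=1)Q(t=0) = 26478×5 + 7111×2 + 187×9 + 683×9 = 132390 + 14222 + 1683 + 6147 = 154442
ΣP(t=0)Q(t=0) = 23255×5 + 5596×2 + 200×9 + 639×9 = 116275 + 11192 + 1800 + 5751 = 135018
link = 154442/135018 = 1.143862
Link t=1→t=2:
ΣP(t=2)Q(t=1) = 30167×4 + 7061×2 + 243×9 + 866×8 = 120668 + 14122 + 2187 + 6928 = 143905
ΣP(t=1)Q(t=1) = 26478×4 + 7111×2 + 187×9 + 683×8 = 105912 + 14222 + 1683 + 5464 = 127281
link = 143905/127281 = 1.130609
Link t=2→t=3:
ΣP(t=3)Q(t=2) = 24485×4 + 6836×2 + 314×11 + 983×6 = 97940 + 13672 + 3454 + 5898 = 120964
ΣP(t=2)Q(t=2) = 30167×4 + 7061×2 + 243×11 + 866×6 = 120668 + 14122 + 2673 + 5196 = 142659
link = 120964/142659 = 0.847924
Chained index = 100 × 1.143862 × 1.130609 × 0.847924 = 109.6587

109.66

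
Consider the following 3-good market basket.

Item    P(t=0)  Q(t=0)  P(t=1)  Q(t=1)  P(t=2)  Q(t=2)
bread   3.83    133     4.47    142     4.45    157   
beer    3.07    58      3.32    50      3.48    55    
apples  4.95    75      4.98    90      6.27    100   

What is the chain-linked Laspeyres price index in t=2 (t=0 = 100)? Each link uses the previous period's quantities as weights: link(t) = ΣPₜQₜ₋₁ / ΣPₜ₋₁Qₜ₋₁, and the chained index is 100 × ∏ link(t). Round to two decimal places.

Link t=0→t=1:
ΣP(t=1)Q(t=0) = 4.47×133 + 3.32×58 + 4.98×75 = 594.51 + 192.56 + 373.5 = 1160.57
ΣP(t=0)Q(t=0) = 3.83×133 + 3.07×58 + 4.95×75 = 509.39 + 178.06 + 371.25 = 1058.7
link = 1160.57/1058.7 = 1.096222
Link t=1→t=2:
ΣP(t=2)Q(t=1) = 4.45×142 + 3.48×50 + 6.27×90 = 631.9 + 174 + 564.3 = 1370.2
ΣP(t=1)Q(t=1) = 4.47×142 + 3.32×50 + 4.98×90 = 634.74 + 166 + 448.2 = 1248.94
link = 1370.2/1248.94 = 1.097090
Chained index = 100 × 1.096222 × 1.097090 = 120.2654

120.27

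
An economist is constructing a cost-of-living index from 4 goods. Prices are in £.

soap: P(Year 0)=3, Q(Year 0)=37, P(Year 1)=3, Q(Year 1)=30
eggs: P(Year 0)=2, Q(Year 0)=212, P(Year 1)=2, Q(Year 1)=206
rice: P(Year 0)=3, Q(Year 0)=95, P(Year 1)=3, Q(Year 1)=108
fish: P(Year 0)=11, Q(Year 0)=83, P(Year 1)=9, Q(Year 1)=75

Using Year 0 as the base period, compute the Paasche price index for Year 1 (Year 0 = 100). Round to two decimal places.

90.91

Paasche price index uses current-period quantities as weights.
ΣP(Year 1)·Q(Year 1) = 3×30 + 2×206 + 3×108 + 9×75 = 90 + 412 + 324 + 675 = 1501
ΣP(Year 0)·Q(Year 1) = 3×30 + 2×206 + 3×108 + 11×75 = 90 + 412 + 324 + 825 = 1651
Index = 1501 / 1651 × 100 = 90.9146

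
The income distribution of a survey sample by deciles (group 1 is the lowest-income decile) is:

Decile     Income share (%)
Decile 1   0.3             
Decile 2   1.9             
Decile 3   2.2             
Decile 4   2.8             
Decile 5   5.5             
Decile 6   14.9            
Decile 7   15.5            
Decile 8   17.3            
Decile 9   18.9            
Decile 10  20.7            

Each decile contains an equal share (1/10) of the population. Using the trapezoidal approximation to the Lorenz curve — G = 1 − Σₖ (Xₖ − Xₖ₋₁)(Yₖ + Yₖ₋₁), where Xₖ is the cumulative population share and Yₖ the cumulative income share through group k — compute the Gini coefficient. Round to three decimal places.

0.426

Cumulative income shares Yₖ: 0.0030, 0.0220, 0.0440, 0.0720, 0.1270, 0.2760, 0.4310, 0.6040, 0.7930, 1.0000
Σ (Xₖ−Xₖ₋₁)(Yₖ+Yₖ₋₁) = (1/10)(0.0030+0.0000) + (1/10)(0.0220+0.0030) + (1/10)(0.0440+0.0220) + (1/10)(0.0720+0.0440) + (1/10)(0.1270+0.0720) + (1/10)(0.2760+0.1270) + (1/10)(0.4310+0.2760) + (1/10)(0.6040+0.4310) + (1/10)(0.7930+0.6040) + (1/10)(1.0000+0.7930)
  = 0.0003 + 0.0025 + 0.0066 + 0.0116 + 0.0199 + 0.0403 + 0.0707 + 0.1035 + 0.1397 + 0.1793 = 0.5744
G = 1 − 0.5744 = 0.4256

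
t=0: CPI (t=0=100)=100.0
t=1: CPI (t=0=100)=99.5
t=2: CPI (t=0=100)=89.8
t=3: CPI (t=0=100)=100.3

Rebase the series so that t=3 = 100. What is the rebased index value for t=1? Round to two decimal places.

Rebased(t=1) = 99.5 / 100.3 × 100 = 99.2024

99.20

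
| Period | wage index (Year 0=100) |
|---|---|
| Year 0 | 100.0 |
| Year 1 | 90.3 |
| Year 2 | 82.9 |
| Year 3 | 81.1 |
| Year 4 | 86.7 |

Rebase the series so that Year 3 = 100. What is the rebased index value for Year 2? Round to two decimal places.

102.22

Rebased(Year 2) = 82.9 / 81.1 × 100 = 102.2195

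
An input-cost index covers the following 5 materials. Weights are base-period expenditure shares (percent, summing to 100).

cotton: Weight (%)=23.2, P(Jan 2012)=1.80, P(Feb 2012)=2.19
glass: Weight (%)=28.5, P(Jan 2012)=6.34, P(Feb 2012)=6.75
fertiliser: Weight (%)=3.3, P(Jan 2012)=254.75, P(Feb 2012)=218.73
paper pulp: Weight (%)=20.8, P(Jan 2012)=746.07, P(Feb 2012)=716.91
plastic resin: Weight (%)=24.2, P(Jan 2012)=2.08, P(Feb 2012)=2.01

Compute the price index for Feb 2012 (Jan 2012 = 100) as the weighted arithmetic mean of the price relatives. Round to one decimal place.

104.8

cotton: 23.2 × (2.19/1.80) = 23.2 × 1.216667 = 28.2267
glass: 28.5 × (6.75/6.34) = 28.5 × 1.064669 = 30.3431
fertiliser: 3.3 × (218.73/254.75) = 3.3 × 0.858606 = 2.8334
paper pulp: 20.8 × (716.91/746.07) = 20.8 × 0.960915 = 19.9870
plastic resin: 24.2 × (2.01/2.08) = 24.2 × 0.966346 = 23.3856
Index = Σ wᵢ·(p₁ᵢ/p₀ᵢ) = 28.2267 + 30.3431 + 2.8334 + 19.9870 + 23.3856 = 104.7757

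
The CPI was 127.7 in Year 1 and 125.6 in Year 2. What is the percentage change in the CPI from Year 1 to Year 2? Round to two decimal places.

Change = (125.6 − 127.7) / 127.7 × 100
       = -2.1 / 127.7 × 100 = -1.6445%

-1.64%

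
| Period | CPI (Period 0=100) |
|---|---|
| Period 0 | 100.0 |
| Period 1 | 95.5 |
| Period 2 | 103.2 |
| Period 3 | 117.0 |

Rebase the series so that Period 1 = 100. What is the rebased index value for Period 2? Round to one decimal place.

108.1

Rebased(Period 2) = 103.2 / 95.5 × 100 = 108.0628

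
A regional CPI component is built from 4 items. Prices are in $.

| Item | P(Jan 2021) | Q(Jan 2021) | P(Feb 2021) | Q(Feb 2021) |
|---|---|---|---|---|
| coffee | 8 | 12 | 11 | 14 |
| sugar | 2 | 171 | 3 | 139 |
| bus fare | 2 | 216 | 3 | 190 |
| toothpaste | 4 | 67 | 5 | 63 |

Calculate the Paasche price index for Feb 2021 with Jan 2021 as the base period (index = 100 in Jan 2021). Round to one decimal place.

Paasche price index uses current-period quantities as weights.
ΣP(Feb 2021)·Q(Feb 2021) = 11×14 + 3×139 + 3×190 + 5×63 = 154 + 417 + 570 + 315 = 1456
ΣP(Jan 2021)·Q(Feb 2021) = 8×14 + 2×139 + 2×190 + 4×63 = 112 + 278 + 380 + 252 = 1022
Index = 1456 / 1022 × 100 = 142.4658

142.5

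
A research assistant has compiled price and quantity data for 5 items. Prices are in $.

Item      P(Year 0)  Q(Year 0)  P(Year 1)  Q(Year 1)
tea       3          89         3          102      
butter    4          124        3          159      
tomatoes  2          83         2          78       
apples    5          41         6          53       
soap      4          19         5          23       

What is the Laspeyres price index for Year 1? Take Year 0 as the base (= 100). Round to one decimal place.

94.7

Laspeyres price index uses base-period quantities as weights.
ΣP(Year 1)·Q(Year 0) = 3×89 + 3×124 + 2×83 + 6×41 + 5×19 = 267 + 372 + 166 + 246 + 95 = 1146
ΣP(Year 0)·Q(Year 0) = 3×89 + 4×124 + 2×83 + 5×41 + 4×19 = 267 + 496 + 166 + 205 + 76 = 1210
Index = 1146 / 1210 × 100 = 94.7107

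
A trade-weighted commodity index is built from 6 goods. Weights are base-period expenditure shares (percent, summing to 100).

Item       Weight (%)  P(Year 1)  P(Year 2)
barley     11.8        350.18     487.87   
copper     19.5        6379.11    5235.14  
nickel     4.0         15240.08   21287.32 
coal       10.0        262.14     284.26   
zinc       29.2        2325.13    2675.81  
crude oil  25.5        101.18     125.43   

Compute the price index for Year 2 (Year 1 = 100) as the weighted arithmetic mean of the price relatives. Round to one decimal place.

114.1

barley: 11.8 × (487.87/350.18) = 11.8 × 1.393198 = 16.4397
copper: 19.5 × (5235.14/6379.11) = 19.5 × 0.820669 = 16.0031
nickel: 4.0 × (21287.32/15240.08) = 4.0 × 1.396798 = 5.5872
coal: 10.0 × (284.26/262.14) = 10.0 × 1.084382 = 10.8438
zinc: 29.2 × (2675.81/2325.13) = 29.2 × 1.150822 = 33.6040
crude oil: 25.5 × (125.43/101.18) = 25.5 × 1.239672 = 31.6116
Index = Σ wᵢ·(p₁ᵢ/p₀ᵢ) = 16.4397 + 16.0031 + 5.5872 + 10.8438 + 33.6040 + 31.6116 = 114.0894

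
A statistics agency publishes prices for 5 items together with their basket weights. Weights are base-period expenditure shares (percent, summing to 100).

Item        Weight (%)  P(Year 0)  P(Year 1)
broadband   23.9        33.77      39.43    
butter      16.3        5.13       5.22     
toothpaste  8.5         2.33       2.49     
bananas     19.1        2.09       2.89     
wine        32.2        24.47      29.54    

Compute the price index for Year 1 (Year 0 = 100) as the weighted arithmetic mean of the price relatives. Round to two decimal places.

118.86

broadband: 23.9 × (39.43/33.77) = 23.9 × 1.167604 = 27.9057
butter: 16.3 × (5.22/5.13) = 16.3 × 1.017544 = 16.5860
toothpaste: 8.5 × (2.49/2.33) = 8.5 × 1.068670 = 9.0837
bananas: 19.1 × (2.89/2.09) = 19.1 × 1.382775 = 26.4110
wine: 32.2 × (29.54/24.47) = 32.2 × 1.207192 = 38.8716
Index = Σ wᵢ·(p₁ᵢ/p₀ᵢ) = 27.9057 + 16.5860 + 9.0837 + 26.4110 + 38.8716 = 118.8580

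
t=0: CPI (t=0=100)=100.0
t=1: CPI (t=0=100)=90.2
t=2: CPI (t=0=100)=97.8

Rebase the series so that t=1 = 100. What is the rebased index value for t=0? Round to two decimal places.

110.86

Rebased(t=0) = 100.0 / 90.2 × 100 = 110.8647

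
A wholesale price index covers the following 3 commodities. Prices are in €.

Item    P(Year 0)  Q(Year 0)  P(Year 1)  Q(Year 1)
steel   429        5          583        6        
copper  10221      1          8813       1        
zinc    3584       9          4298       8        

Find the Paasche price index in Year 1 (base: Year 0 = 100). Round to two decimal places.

112.61

Paasche price index uses current-period quantities as weights.
ΣP(Year 1)·Q(Year 1) = 583×6 + 8813×1 + 4298×8 = 3498 + 8813 + 34384 = 46695
ΣP(Year 0)·Q(Year 1) = 429×6 + 10221×1 + 3584×8 = 2574 + 10221 + 28672 = 41467
Index = 46695 / 41467 × 100 = 112.6076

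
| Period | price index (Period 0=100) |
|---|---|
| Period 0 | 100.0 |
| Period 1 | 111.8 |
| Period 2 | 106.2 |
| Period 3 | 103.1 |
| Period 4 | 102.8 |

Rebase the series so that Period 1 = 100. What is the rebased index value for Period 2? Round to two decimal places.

Rebased(Period 2) = 106.2 / 111.8 × 100 = 94.9911

94.99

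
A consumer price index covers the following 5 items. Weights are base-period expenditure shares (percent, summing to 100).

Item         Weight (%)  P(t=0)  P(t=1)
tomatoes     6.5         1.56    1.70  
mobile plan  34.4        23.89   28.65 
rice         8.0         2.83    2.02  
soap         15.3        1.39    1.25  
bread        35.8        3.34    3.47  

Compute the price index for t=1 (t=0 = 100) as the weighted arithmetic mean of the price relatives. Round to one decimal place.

105.0

tomatoes: 6.5 × (1.70/1.56) = 6.5 × 1.089744 = 7.0833
mobile plan: 34.4 × (28.65/23.89) = 34.4 × 1.199247 = 41.2541
rice: 8.0 × (2.02/2.83) = 8.0 × 0.713781 = 5.7102
soap: 15.3 × (1.25/1.39) = 15.3 × 0.899281 = 13.7590
bread: 35.8 × (3.47/3.34) = 35.8 × 1.038922 = 37.1934
Index = Σ wᵢ·(p₁ᵢ/p₀ᵢ) = 7.0833 + 41.2541 + 5.7102 + 13.7590 + 37.1934 = 105.0001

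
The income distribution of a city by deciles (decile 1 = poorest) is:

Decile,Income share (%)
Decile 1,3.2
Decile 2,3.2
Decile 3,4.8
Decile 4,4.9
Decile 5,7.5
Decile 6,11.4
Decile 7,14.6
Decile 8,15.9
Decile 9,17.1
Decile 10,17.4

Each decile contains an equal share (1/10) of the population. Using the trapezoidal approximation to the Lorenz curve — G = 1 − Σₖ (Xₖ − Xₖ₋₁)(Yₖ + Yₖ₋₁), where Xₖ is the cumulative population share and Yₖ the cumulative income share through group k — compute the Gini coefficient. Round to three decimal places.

Cumulative income shares Yₖ: 0.0320, 0.0640, 0.1120, 0.1610, 0.2360, 0.3500, 0.4960, 0.6550, 0.8260, 1.0000
Σ (Xₖ−Xₖ₋₁)(Yₖ+Yₖ₋₁) = (1/10)(0.0320+0.0000) + (1/10)(0.0640+0.0320) + (1/10)(0.1120+0.0640) + (1/10)(0.1610+0.1120) + (1/10)(0.2360+0.1610) + (1/10)(0.3500+0.2360) + (1/10)(0.4960+0.3500) + (1/10)(0.6550+0.4960) + (1/10)(0.8260+0.6550) + (1/10)(1.0000+0.8260)
  = 0.0032 + 0.0096 + 0.0176 + 0.0273 + 0.0397 + 0.0586 + 0.0846 + 0.1151 + 0.1481 + 0.1826 = 0.6864
G = 1 − 0.6864 = 0.3136

0.314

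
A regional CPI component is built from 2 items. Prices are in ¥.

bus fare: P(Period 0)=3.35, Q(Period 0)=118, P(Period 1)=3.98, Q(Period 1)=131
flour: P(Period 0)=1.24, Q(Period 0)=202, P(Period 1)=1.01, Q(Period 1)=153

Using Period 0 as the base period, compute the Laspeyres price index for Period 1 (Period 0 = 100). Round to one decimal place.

104.3

Laspeyres price index uses base-period quantities as weights.
ΣP(Period 1)·Q(Period 0) = 3.98×118 + 1.01×202 = 469.64 + 204.02 = 673.66
ΣP(Period 0)·Q(Period 0) = 3.35×118 + 1.24×202 = 395.3 + 250.48 = 645.78
Index = 673.66 / 645.78 × 100 = 104.3173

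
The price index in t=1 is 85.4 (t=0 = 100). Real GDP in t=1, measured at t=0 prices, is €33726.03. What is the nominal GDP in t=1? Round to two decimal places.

Nominal = Real × (Index/100) = 33726.03 × (85.4/100)
        = 33726.03 × 0.854 = 28802.0296

28802.03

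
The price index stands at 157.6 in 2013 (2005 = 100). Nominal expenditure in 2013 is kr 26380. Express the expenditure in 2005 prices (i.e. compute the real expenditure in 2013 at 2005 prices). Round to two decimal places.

16738.58

Real = Nominal ÷ (Index/100) = 26380 ÷ (157.6/100)
     = 26380 ÷ 1.576 = 16738.5787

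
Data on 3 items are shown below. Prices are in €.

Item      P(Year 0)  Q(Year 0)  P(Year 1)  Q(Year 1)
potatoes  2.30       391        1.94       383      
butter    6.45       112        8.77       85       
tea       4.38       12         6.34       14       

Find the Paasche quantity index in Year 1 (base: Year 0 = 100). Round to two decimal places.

86.81

Paasche quantity index uses current-period prices as weights.
ΣP(Year 1)·Q(Year 1) = 1.94×383 + 8.77×85 + 6.34×14 = 743.02 + 745.45 + 88.76 = 1577.23
ΣP(Year 1)·Q(Year 0) = 1.94×391 + 8.77×112 + 6.34×12 = 758.54 + 982.24 + 76.08 = 1816.86
Index = 1577.23 / 1816.86 × 100 = 86.8108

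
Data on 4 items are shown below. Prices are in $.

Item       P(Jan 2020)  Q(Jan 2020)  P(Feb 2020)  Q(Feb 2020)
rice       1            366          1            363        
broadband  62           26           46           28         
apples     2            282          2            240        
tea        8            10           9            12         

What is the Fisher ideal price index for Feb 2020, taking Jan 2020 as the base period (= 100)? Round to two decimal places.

Laspeyres component (base-period weights):
ΣP(Feb 2020)Q(Jan 2020) = 1×366 + 46×26 + 2×282 + 9×10 = 366 + 1196 + 564 + 90 = 2216
ΣP(Jan 2020)Q(Jan 2020) = 1×366 + 62×26 + 2×282 + 8×10 = 366 + 1612 + 564 + 80 = 2622
L = 2216 / 2622 × 100 = 84.5156
Paasche component (current-period weights):
ΣP(Feb 2020)Q(Feb 2020) = 1×363 + 46×28 + 2×240 + 9×12 = 363 + 1288 + 480 + 108 = 2239
ΣP(Jan 2020)Q(Feb 2020) = 1×363 + 62×28 + 2×240 + 8×12 = 363 + 1736 + 480 + 96 = 2675
P = 2239 / 2675 × 100 = 83.7009
Fisher = √(L × P) = √(84.5156 × 83.7009) = 84.1073

84.11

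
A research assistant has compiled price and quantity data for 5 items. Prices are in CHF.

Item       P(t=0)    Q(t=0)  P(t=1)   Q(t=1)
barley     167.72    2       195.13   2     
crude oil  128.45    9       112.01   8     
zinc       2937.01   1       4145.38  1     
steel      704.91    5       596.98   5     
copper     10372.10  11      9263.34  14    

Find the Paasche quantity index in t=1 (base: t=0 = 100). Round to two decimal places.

125.06

Paasche quantity index uses current-period prices as weights.
ΣP(t=1)·Q(t=1) = 195.13×2 + 112.01×8 + 4145.38×1 + 596.98×5 + 9263.34×14 = 390.26 + 896.08 + 4145.38 + 2984.9 + 129686.76 = 138103.38
ΣP(t=1)·Q(t=0) = 195.13×2 + 112.01×9 + 4145.38×1 + 596.98×5 + 9263.34×11 = 390.26 + 1008.09 + 4145.38 + 2984.9 + 101896.74 = 110425.37
Index = 138103.38 / 110425.37 × 100 = 125.0649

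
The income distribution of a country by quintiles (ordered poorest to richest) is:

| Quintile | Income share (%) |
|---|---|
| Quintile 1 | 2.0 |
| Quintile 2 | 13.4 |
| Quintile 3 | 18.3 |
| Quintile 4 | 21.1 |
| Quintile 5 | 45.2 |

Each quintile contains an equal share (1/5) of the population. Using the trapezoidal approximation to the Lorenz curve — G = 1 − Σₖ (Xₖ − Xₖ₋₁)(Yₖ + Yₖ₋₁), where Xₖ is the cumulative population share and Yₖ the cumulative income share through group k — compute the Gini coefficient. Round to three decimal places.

0.376

Cumulative income shares Yₖ: 0.0200, 0.1540, 0.3370, 0.5480, 1.0000
Σ (Xₖ−Xₖ₋₁)(Yₖ+Yₖ₋₁) = (1/5)(0.0200+0.0000) + (1/5)(0.1540+0.0200) + (1/5)(0.3370+0.1540) + (1/5)(0.5480+0.3370) + (1/5)(1.0000+0.5480)
  = 0.0040 + 0.0348 + 0.0982 + 0.1770 + 0.3096 = 0.6236
G = 1 − 0.6236 = 0.3764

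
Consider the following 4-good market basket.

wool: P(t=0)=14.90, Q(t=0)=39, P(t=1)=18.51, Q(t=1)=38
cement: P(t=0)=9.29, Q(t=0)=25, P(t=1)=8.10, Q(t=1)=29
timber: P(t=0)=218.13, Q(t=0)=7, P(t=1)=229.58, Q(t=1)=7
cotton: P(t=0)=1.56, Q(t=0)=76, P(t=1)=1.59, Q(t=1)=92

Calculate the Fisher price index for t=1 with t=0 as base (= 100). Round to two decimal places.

Laspeyres component (base-period weights):
ΣP(t=1)Q(t=0) = 18.51×39 + 8.10×25 + 229.58×7 + 1.59×76 = 721.89 + 202.5 + 1607.06 + 120.84 = 2652.29
ΣP(t=0)Q(t=0) = 14.90×39 + 9.29×25 + 218.13×7 + 1.56×76 = 581.1 + 232.25 + 1526.91 + 118.56 = 2458.82
L = 2652.29 / 2458.82 × 100 = 107.8684
Paasche component (current-period weights):
ΣP(t=1)Q(t=1) = 18.51×38 + 8.10×29 + 229.58×7 + 1.59×92 = 703.38 + 234.9 + 1607.06 + 146.28 = 2691.62
ΣP(t=0)Q(t=1) = 14.90×38 + 9.29×29 + 218.13×7 + 1.56×92 = 566.2 + 269.41 + 1526.91 + 143.52 = 2506.04
P = 2691.62 / 2506.04 × 100 = 107.4053
Fisher = √(L × P) = √(107.8684 × 107.4053) = 107.6366

107.64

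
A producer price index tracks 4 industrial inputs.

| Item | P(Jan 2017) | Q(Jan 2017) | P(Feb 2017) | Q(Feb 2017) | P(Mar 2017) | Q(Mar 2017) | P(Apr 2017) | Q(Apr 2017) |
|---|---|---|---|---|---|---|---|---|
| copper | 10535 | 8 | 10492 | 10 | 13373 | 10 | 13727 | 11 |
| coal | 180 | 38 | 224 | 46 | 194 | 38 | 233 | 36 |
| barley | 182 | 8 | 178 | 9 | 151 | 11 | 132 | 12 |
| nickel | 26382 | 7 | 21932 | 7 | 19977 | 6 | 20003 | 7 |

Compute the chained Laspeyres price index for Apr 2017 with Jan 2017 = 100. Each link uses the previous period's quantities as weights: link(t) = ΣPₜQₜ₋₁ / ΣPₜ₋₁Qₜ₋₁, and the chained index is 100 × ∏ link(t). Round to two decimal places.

Link Jan 2017→Feb 2017:
ΣP(Feb 2017)Q(Jan 2017) = 10492×8 + 224×38 + 178×8 + 21932×7 = 83936 + 8512 + 1424 + 153524 = 247396
ΣP(Jan 2017)Q(Jan 2017) = 10535×8 + 180×38 + 182×8 + 26382×7 = 84280 + 6840 + 1456 + 184674 = 277250
link = 247396/277250 = 0.892321
Link Feb 2017→Mar 2017:
ΣP(Mar 2017)Q(Feb 2017) = 13373×10 + 194×46 + 151×9 + 19977×7 = 133730 + 8924 + 1359 + 139839 = 283852
ΣP(Feb 2017)Q(Feb 2017) = 10492×10 + 224×46 + 178×9 + 21932×7 = 104920 + 10304 + 1602 + 153524 = 270350
link = 283852/270350 = 1.049943
Link Mar 2017→Apr 2017:
ΣP(Apr 2017)Q(Mar 2017) = 13727×10 + 233×38 + 132×11 + 20003×6 = 137270 + 8854 + 1452 + 120018 = 267594
ΣP(Mar 2017)Q(Mar 2017) = 13373×10 + 194×38 + 151×11 + 19977×6 = 133730 + 7372 + 1661 + 119862 = 262625
link = 267594/262625 = 1.018921
Chained index = 100 × 0.892321 × 1.049943 × 1.018921 = 95.4612

95.46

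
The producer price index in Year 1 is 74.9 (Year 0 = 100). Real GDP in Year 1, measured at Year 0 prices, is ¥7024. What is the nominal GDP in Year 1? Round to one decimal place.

Nominal = Real × (Index/100) = 7024 × (74.9/100)
        = 7024 × 0.749 = 5260.9760

5261.0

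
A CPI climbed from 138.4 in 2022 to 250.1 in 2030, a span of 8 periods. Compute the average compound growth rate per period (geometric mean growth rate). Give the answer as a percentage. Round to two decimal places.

7.68%

Growth factor = (250.1/138.4)^(1/8) = (1.807081)^(1/8) = 1.076768
Growth rate = 1.076768 − 1 = 0.076768 = 7.6768%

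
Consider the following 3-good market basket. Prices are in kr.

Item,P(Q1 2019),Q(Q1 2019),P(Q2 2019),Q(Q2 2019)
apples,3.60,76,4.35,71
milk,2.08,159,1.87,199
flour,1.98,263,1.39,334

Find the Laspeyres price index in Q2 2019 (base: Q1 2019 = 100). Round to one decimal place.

Laspeyres price index uses base-period quantities as weights.
ΣP(Q2 2019)·Q(Q1 2019) = 4.35×76 + 1.87×159 + 1.39×263 = 330.6 + 297.33 + 365.57 = 993.5
ΣP(Q1 2019)·Q(Q1 2019) = 3.60×76 + 2.08×159 + 1.98×263 = 273.6 + 330.72 + 520.74 = 1125.06
Index = 993.5 / 1125.06 × 100 = 88.3064

88.3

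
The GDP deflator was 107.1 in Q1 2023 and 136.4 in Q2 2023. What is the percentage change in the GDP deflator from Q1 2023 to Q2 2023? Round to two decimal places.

27.36%

Change = (136.4 − 107.1) / 107.1 × 100
       = 29.3 / 107.1 × 100 = 27.3576%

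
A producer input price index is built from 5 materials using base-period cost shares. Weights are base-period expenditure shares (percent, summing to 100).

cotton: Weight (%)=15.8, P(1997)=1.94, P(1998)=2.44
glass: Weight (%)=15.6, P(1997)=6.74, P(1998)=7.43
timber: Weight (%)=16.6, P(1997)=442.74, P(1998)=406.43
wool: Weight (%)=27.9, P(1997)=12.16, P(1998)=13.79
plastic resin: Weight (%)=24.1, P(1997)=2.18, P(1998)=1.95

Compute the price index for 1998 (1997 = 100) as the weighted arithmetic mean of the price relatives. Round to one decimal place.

105.5

cotton: 15.8 × (2.44/1.94) = 15.8 × 1.257732 = 19.8722
glass: 15.6 × (7.43/6.74) = 15.6 × 1.102374 = 17.1970
timber: 16.6 × (406.43/442.74) = 16.6 × 0.917988 = 15.2386
wool: 27.9 × (13.79/12.16) = 27.9 × 1.134046 = 31.6399
plastic resin: 24.1 × (1.95/2.18) = 24.1 × 0.894495 = 21.5573
Index = Σ wᵢ·(p₁ᵢ/p₀ᵢ) = 19.8722 + 17.1970 + 15.2386 + 31.6399 + 21.5573 = 105.5050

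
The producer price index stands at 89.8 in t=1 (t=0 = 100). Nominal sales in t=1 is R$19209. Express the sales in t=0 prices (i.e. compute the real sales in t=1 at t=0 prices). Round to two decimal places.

Real = Nominal ÷ (Index/100) = 19209 ÷ (89.8/100)
     = 19209 ÷ 0.898 = 21390.8686

21390.87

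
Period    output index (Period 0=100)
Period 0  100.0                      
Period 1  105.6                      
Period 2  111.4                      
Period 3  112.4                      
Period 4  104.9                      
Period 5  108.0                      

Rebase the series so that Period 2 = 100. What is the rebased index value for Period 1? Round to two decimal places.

Rebased(Period 1) = 105.6 / 111.4 × 100 = 94.7935

94.79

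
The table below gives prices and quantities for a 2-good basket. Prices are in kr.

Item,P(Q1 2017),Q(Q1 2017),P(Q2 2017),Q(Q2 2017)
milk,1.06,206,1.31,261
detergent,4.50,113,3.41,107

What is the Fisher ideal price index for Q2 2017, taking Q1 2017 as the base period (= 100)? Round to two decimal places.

91.67

Laspeyres component (base-period weights):
ΣP(Q2 2017)Q(Q1 2017) = 1.31×206 + 3.41×113 = 269.86 + 385.33 = 655.19
ΣP(Q1 2017)Q(Q1 2017) = 1.06×206 + 4.50×113 = 218.36 + 508.5 = 726.86
L = 655.19 / 726.86 × 100 = 90.1398
Paasche component (current-period weights):
ΣP(Q2 2017)Q(Q2 2017) = 1.31×261 + 3.41×107 = 341.91 + 364.87 = 706.78
ΣP(Q1 2017)Q(Q2 2017) = 1.06×261 + 4.50×107 = 276.66 + 481.5 = 758.16
P = 706.78 / 758.16 × 100 = 93.2231
Fisher = √(L × P) = √(90.1398 × 93.2231) = 91.6685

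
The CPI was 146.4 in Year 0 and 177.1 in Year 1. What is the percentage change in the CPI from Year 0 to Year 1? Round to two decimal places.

Change = (177.1 − 146.4) / 146.4 × 100
       = 30.7 / 146.4 × 100 = 20.9699%

20.97%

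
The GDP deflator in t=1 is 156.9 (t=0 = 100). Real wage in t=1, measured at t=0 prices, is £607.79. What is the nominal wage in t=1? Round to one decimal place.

Nominal = Real × (Index/100) = 607.79 × (156.9/100)
        = 607.79 × 1.569 = 953.6225

953.6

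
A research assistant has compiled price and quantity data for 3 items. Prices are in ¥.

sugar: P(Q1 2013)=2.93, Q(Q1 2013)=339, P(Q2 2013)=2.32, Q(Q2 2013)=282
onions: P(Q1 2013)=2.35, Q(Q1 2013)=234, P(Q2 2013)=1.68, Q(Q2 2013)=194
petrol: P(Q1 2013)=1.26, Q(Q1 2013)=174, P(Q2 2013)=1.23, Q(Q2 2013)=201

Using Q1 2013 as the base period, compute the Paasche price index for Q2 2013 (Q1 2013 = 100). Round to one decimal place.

79.9

Paasche price index uses current-period quantities as weights.
ΣP(Q2 2013)·Q(Q2 2013) = 2.32×282 + 1.68×194 + 1.23×201 = 654.24 + 325.92 + 247.23 = 1227.39
ΣP(Q1 2013)·Q(Q2 2013) = 2.93×282 + 2.35×194 + 1.26×201 = 826.26 + 455.9 + 253.26 = 1535.42
Index = 1227.39 / 1535.42 × 100 = 79.9384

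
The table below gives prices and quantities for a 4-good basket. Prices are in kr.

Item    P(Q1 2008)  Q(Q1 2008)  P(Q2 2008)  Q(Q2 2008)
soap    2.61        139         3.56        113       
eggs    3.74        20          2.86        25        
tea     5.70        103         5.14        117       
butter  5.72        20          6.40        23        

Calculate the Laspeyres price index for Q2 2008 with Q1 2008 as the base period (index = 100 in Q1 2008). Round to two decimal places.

106.18

Laspeyres price index uses base-period quantities as weights.
ΣP(Q2 2008)·Q(Q1 2008) = 3.56×139 + 2.86×20 + 5.14×103 + 6.40×20 = 494.84 + 57.2 + 529.42 + 128 = 1209.46
ΣP(Q1 2008)·Q(Q1 2008) = 2.61×139 + 3.74×20 + 5.70×103 + 5.72×20 = 362.79 + 74.8 + 587.1 + 114.4 = 1139.09
Index = 1209.46 / 1139.09 × 100 = 106.1777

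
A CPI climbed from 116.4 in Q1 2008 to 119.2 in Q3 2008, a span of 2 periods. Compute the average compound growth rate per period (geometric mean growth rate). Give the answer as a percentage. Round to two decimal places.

Growth factor = (119.2/116.4)^(1/2) = (1.024055)^(1/2) = 1.011956
Growth rate = 1.011956 − 1 = 0.011956 = 1.1956%

1.20%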